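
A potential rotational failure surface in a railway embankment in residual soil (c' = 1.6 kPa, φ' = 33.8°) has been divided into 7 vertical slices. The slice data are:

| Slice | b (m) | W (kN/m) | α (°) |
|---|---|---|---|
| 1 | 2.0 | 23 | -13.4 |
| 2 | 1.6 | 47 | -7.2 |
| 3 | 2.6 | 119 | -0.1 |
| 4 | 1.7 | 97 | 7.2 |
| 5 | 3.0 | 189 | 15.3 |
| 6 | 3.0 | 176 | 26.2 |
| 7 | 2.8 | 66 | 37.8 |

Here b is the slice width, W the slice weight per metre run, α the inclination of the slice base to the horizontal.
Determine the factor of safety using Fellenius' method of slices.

Ordinary method of slices: FS = Σ[c'·Δl_i + (W_i cosα_i)·tanφ'] / Σ W_i sinα_i, with Δl_i = b_i / cosα_i.
Slice 1: Δl = 2.0/cos(-13.4°) = 2.056 m; N'_1 = 23·cos(-13.4°) = 22.4; c'Δl = 3.29; W sinα = -5.3
Slice 2: Δl = 1.6/cos(-7.2°) = 1.613 m; N'_2 = 47·cos(-7.2°) = 46.6; c'Δl = 2.58; W sinα = -5.9
Slice 3: Δl = 2.6/cos(-0.1°) = 2.600 m; N'_3 = 119·cos(-0.1°) = 119.0; c'Δl = 4.16; W sinα = -0.2
Slice 4: Δl = 1.7/cos7.2° = 1.714 m; N'_4 = 97·cos7.2° = 96.2; c'Δl = 2.74; W sinα = 12.2
Slice 5: Δl = 3.0/cos15.3° = 3.110 m; N'_5 = 189·cos15.3° = 182.3; c'Δl = 4.98; W sinα = 49.9
Slice 6: Δl = 3.0/cos26.2° = 3.344 m; N'_6 = 176·cos26.2° = 157.9; c'Δl = 5.35; W sinα = 77.7
Slice 7: Δl = 2.8/cos37.8° = 3.544 m; N'_7 = 66·cos37.8° = 52.2; c'Δl = 5.67; W sinα = 40.5
Σc'Δl = 28.8 kN/m; ΣN' = 676.6 kN/m; ΣW sinα = 168.8 kN/m
Resisting = 28.8 + 676.6·tan33.8° = 28.8 + 452.9 = 481.7 kN/m
FS = 481.7 / 168.8 = 2.854

FS = 2.85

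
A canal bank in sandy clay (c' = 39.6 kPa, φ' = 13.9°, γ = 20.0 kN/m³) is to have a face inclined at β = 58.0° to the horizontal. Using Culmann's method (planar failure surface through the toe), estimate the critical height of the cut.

Culmann's analysis gives the critical failure plane at α_cr = (β + φ')/2 = (58.0 + 13.9)/2 = 36.0°, and the critical height
H_c = (4c'/γ) · sinβ cosφ' / [1 − cos(β − φ')]
    = (4·39.6/20.0) · sin58.0°·cos13.9° / [1 − cos(44.1°)]
    = 7.920 · 0.8480·0.9707 / [1 − 0.7181]
    = 7.920 · 0.8232 / 0.2819
    = 23.13 m

H_c = 23.13 m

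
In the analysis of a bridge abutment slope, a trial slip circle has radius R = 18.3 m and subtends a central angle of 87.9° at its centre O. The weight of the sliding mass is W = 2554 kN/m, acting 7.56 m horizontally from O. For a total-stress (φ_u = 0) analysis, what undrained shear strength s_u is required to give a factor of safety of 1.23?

s_u = 46.2 kPa

FS = s_u·L_a·R / (W·d), so s_u = FS·W·d / (L_a·R).
Arc length L_a = R·θ = 18.3·(87.9°·π/180) = 18.3·1.5341 = 28.07 m
s_u = 1.23·2554·7.56 / (28.07·18.3) = 23749.1 / 513.77 = 46.23 kPa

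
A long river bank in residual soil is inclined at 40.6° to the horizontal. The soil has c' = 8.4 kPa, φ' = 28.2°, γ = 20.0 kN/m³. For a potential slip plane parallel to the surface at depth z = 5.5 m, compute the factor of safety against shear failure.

For an infinite slope with a slip plane parallel to the surface (no pore pressure): FS = [c' + γz cos²β tanφ'] / [γz sinβ cosβ].
γz = 20.0·5.5 = 110.00 kN/m²
Numerator = 8.4 + 110.00·cos²40.6°·tan28.2° = 8.4 + 110.00·0.5765·0.5362 = 42.402 kPa
Denominator = 110.00·sin40.6°·cos40.6° = 110.00·0.6508·0.7593 = 54.353 kPa
FS = 42.402 / 54.353 = 0.780

FS = 0.78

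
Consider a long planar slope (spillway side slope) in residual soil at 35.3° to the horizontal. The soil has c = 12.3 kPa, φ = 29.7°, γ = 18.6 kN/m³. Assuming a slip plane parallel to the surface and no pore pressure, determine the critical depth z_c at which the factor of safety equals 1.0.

z_c = 7.21 m

Setting FS = 1.00 in FS = [c + γz cos²β tanφ] / [γz sinβ cosβ] and solving for z:
z = c / [γ cosβ (FS·sinβ − cosβ·tanφ)]
  = 12.3 / [18.6·cos35.3°·(1.00·sin35.3° − cos35.3°·tan29.7°)]
  = 12.3 / [18.6·0.8161·(1.00·0.5779 − 0.8161·0.5704)]
  = 12.3 / 1.7054 = 7.213 m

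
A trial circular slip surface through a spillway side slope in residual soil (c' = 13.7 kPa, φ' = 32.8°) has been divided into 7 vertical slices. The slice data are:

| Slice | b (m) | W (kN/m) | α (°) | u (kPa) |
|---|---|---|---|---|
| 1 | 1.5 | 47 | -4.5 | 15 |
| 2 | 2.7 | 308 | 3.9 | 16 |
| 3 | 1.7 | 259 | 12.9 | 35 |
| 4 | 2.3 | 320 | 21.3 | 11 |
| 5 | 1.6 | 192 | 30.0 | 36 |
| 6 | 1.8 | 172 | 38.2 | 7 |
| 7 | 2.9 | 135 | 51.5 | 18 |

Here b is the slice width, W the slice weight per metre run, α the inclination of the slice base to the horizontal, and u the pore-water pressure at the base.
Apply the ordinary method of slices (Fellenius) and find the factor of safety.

FS = 1.72

Ordinary method of slices: FS = Σ[c'·Δl_i + (W_i cosα_i − u_i·Δl_i)·tanφ'] / Σ W_i sinα_i, with Δl_i = b_i / cosα_i.
Slice 1: Δl = 1.5/cos(-4.5°) = 1.505 m; N'_1 = 47·cos(-4.5°) − 15·1.505 = 24.3; c'Δl = 20.61; W sinα = -3.7
Slice 2: Δl = 2.7/cos3.9° = 2.706 m; N'_2 = 308·cos3.9° − 16·2.706 = 264.0; c'Δl = 37.08; W sinα = 20.9
Slice 3: Δl = 1.7/cos12.9° = 1.744 m; N'_3 = 259·cos12.9° − 35·1.744 = 191.4; c'Δl = 23.89; W sinα = 57.8
Slice 4: Δl = 2.3/cos21.3° = 2.469 m; N'_4 = 320·cos21.3° − 11·2.469 = 271.0; c'Δl = 33.82; W sinα = 116.2
Slice 5: Δl = 1.6/cos30.0° = 1.848 m; N'_5 = 192·cos30.0° − 36·1.848 = 99.8; c'Δl = 25.31; W sinα = 96.0
Slice 6: Δl = 1.8/cos38.2° = 2.290 m; N'_6 = 172·cos38.2° − 7·2.290 = 119.1; c'Δl = 31.38; W sinα = 106.4
Slice 7: Δl = 2.9/cos51.5° = 4.659 m; N'_7 = 135·cos51.5° − 18·4.659 = 0.2; c'Δl = 63.82; W sinα = 105.7
Σc'Δl = 235.9 kN/m; ΣN' = 969.8 kN/m; ΣW sinα = 499.3 kN/m
Resisting = 235.9 + 969.8·tan32.8° = 235.9 + 625.0 = 860.9 kN/m
FS = 860.9 / 499.3 = 1.724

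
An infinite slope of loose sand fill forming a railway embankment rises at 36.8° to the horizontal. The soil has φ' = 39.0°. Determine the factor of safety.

For a dry cohesionless infinite slope the factor of safety is FS = tanφ' / tanβ.
FS = tan39.0° / tan36.8° = 0.8098 / 0.7481 = 1.082

FS = 1.08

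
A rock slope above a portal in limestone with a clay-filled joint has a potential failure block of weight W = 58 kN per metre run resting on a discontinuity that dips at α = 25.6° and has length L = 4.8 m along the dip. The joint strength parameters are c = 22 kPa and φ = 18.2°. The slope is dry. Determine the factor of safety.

Resolving the block weight along and normal to the plane and applying the Mohr–Coulomb strength on the joint:
N' = W cosα = 58·cos25.6° = 52.3 kN/m
Driving force T = W sinα = 58·sin25.6° = 25.1 kN/m
Resisting force R = c·L + N'·tanφ = 22·4.8 + 52.3·tan18.2° = 105.6 + 17.2 = 122.8 kN/m
FS = R / T = 122.8 / 25.1 = 4.900

FS = 4.90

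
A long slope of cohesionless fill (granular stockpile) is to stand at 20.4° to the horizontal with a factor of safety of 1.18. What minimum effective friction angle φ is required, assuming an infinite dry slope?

φ = 23.7°

FS = tanφ/tanβ ⇒ tanφ = FS · tanβ = 1.18 · tan20.4° = 0.4388
φ = arctan(0.4388) = 23.69°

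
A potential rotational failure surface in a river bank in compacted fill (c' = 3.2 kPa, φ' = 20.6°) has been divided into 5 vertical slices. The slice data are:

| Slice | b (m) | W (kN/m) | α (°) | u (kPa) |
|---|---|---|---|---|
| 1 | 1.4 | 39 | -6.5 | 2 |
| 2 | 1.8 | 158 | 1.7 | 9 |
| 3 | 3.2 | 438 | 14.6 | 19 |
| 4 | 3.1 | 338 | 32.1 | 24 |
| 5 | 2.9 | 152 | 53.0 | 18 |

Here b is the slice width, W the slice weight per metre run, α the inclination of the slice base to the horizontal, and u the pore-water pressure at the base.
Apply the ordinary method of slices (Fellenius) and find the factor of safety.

FS = 0.79

Ordinary method of slices: FS = Σ[c'·Δl_i + (W_i cosα_i − u_i·Δl_i)·tanφ'] / Σ W_i sinα_i, with Δl_i = b_i / cosα_i.
Slice 1: Δl = 1.4/cos(-6.5°) = 1.409 m; N'_1 = 39·cos(-6.5°) − 2·1.409 = 35.9; c'Δl = 4.51; W sinα = -4.4
Slice 2: Δl = 1.8/cos1.7° = 1.801 m; N'_2 = 158·cos1.7° − 9·1.801 = 141.7; c'Δl = 5.76; W sinα = 4.7
Slice 3: Δl = 3.2/cos14.6° = 3.307 m; N'_3 = 438·cos14.6° − 19·3.307 = 361.0; c'Δl = 10.58; W sinα = 110.4
Slice 4: Δl = 3.1/cos32.1° = 3.659 m; N'_4 = 338·cos32.1° − 24·3.659 = 198.5; c'Δl = 11.71; W sinα = 179.6
Slice 5: Δl = 2.9/cos53.0° = 4.819 m; N'_5 = 152·cos53.0° − 18·4.819 = 4.7; c'Δl = 15.42; W sinα = 121.4
Σc'Δl = 48.0 kN/m; ΣN' = 741.9 kN/m; ΣW sinα = 411.7 kN/m
Resisting = 48.0 + 741.9·tan20.6° = 48.0 + 278.9 = 326.9 kN/m
FS = 326.9 / 411.7 = 0.794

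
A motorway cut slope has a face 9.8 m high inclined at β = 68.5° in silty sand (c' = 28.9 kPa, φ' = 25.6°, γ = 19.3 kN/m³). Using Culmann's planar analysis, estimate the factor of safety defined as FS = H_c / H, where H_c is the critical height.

H_c = (4c'/γ) · sinβ cosφ' / [1 − cos(β − φ')]
    = (4·28.9/19.3) · sin68.5°·cos25.6° / [1 − cos42.9°]
    = 5.990 · 0.8391 / 0.2675 = 18.79 m
FS = H_c / H = 18.79 / 9.8 = 1.917

FS = 1.92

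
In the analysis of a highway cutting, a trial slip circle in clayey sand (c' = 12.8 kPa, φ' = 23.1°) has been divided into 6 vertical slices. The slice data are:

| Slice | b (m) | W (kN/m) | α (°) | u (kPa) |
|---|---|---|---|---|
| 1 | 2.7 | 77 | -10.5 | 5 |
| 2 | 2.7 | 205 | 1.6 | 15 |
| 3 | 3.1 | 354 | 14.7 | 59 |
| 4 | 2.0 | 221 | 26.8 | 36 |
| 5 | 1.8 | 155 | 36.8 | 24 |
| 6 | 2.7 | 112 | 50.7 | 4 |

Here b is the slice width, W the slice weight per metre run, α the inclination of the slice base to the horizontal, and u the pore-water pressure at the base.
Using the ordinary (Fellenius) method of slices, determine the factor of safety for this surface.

Ordinary method of slices: FS = Σ[c'·Δl_i + (W_i cosα_i − u_i·Δl_i)·tanφ'] / Σ W_i sinα_i, with Δl_i = b_i / cosα_i.
Slice 1: Δl = 2.7/cos(-10.5°) = 2.746 m; N'_1 = 77·cos(-10.5°) − 5·2.746 = 62.0; c'Δl = 35.15; W sinα = -14.0
Slice 2: Δl = 2.7/cos1.6° = 2.701 m; N'_2 = 205·cos1.6° − 15·2.701 = 164.4; c'Δl = 34.57; W sinα = 5.7
Slice 3: Δl = 3.1/cos14.7° = 3.205 m; N'_3 = 354·cos14.7° − 59·3.205 = 153.3; c'Δl = 41.02; W sinα = 89.8
Slice 4: Δl = 2.0/cos26.8° = 2.241 m; N'_4 = 221·cos26.8° − 36·2.241 = 116.6; c'Δl = 28.68; W sinα = 99.6
Slice 5: Δl = 1.8/cos36.8° = 2.248 m; N'_5 = 155·cos36.8° − 24·2.248 = 70.2; c'Δl = 28.77; W sinα = 92.8
Slice 6: Δl = 2.7/cos50.7° = 4.263 m; N'_6 = 112·cos50.7° − 4·4.263 = 53.9; c'Δl = 54.56; W sinα = 86.7
Σc'Δl = 222.8 kN/m; ΣN' = 620.4 kN/m; ΣW sinα = 360.7 kN/m
Resisting = 222.8 + 620.4·tan23.1° = 222.8 + 264.6 = 487.4 kN/m
FS = 487.4 / 360.7 = 1.351

FS = 1.35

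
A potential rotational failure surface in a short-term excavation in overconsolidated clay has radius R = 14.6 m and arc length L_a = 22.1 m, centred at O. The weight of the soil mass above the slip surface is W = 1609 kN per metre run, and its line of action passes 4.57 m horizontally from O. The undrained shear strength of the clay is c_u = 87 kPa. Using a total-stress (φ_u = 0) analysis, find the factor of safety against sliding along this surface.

FS = 3.82

Taking moments about the centre O, the resisting moment is provided by the undrained shear strength acting along the arc:
M_R = c_u·L_a·R = 87·22.10·14.6 = 28071.4 kN·m/m
M_D = W·d = 1609·4.57 = 7353.1 kN·m/m
FS = M_R / M_D = 28071.4 / 7353.1 = 3.818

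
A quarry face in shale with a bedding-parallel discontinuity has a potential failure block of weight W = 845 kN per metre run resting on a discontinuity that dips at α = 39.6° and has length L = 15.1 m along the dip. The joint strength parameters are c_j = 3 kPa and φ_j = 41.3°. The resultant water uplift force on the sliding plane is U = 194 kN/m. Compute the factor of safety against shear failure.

Resolving the block weight along and normal to the plane and applying the Mohr–Coulomb strength on the joint:
N' = W cosα − U = 845·cos39.6° − 194 = 457.1 kN/m
Driving force T = W sinα = 845·sin39.6° = 538.6 kN/m
Resisting force R = c_j·L + N'·tanφ_j = 3·15.1 + 457.1·tan41.3° = 45.3 + 401.6 = 446.9 kN/m
FS = R / T = 446.9 / 538.6 = 0.830

FS = 0.83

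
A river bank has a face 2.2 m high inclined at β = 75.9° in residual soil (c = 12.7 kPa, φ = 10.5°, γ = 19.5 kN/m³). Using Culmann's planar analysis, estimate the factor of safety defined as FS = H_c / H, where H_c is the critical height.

H_c = (4c/γ) · sinβ cosφ / [1 − cos(β − φ)]
    = (4·12.7/19.5) · sin75.9°·cos10.5° / [1 − cos65.4°]
    = 2.605 · 0.9536 / 0.5837 = 4.26 m
FS = H_c / H = 4.26 / 2.2 = 1.935

FS = 1.93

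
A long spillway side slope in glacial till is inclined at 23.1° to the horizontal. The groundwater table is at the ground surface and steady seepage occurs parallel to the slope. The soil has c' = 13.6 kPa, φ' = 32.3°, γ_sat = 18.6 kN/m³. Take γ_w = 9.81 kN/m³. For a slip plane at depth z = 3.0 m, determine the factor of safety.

With seepage parallel to the slope and the water table at the surface, the effective normal stress on the slip plane uses the buoyant unit weight γ' = γ_sat − γ_w while the driving shear stress uses γ_sat:
FS = [c' + γ' z cos²β tanφ'] / [γ_sat z sinβ cosβ]
γ' = 18.6 − 9.81 = 8.79 kN/m³
Numerator = 13.6 + 8.79·3.0·cos²23.1°·tan32.3° = 13.6 + 8.79·3.0·0.8461·0.6322 = 27.704 kPa
Denominator = 18.6·3.0·sin23.1°·cos23.1° = 18.6·3.0·0.3923·0.9198 = 20.137 kPa
FS = 27.704 / 20.137 = 1.376

FS = 1.38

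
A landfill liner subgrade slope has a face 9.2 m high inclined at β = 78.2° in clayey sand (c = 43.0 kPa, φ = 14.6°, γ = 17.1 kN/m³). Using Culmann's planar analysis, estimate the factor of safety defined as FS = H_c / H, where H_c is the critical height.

H_c = (4c/γ) · sinβ cosφ / [1 − cos(β − φ)]
    = (4·43.0/17.1) · sin78.2°·cos14.6° / [1 − cos63.6°]
    = 10.058 · 0.9473 / 0.5554 = 17.16 m
FS = H_c / H = 17.16 / 9.2 = 1.865

FS = 1.86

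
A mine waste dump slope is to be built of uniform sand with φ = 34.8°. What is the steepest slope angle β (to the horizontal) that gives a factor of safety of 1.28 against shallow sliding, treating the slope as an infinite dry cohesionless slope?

For an infinite dry cohesionless slope FS = tanφ/tanβ, so tanβ = tanφ / FS.
tanβ = tan34.8° / 1.28 = 0.6950 / 1.28 = 0.5430
β = arctan(0.5430) = 28.50°

β = 28.5°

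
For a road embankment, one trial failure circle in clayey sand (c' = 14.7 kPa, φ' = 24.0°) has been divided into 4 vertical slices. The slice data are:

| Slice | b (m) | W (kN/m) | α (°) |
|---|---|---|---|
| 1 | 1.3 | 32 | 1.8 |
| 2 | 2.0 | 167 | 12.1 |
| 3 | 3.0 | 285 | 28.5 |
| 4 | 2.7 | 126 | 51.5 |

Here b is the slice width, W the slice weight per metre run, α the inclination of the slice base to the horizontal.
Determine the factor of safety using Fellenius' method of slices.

FS = 1.47

Ordinary method of slices: FS = Σ[c'·Δl_i + (W_i cosα_i)·tanφ'] / Σ W_i sinα_i, with Δl_i = b_i / cosα_i.
Slice 1: Δl = 1.3/cos1.8° = 1.301 m; N'_1 = 32·cos1.8° = 32.0; c'Δl = 19.12; W sinα = 1.0
Slice 2: Δl = 2.0/cos12.1° = 2.045 m; N'_2 = 167·cos12.1° = 163.3; c'Δl = 30.07; W sinα = 35.0
Slice 3: Δl = 3.0/cos28.5° = 3.414 m; N'_3 = 285·cos28.5° = 250.5; c'Δl = 50.18; W sinα = 136.0
Slice 4: Δl = 2.7/cos51.5° = 4.337 m; N'_4 = 126·cos51.5° = 78.4; c'Δl = 63.76; W sinα = 98.6
Σc'Δl = 163.1 kN/m; ΣN' = 524.2 kN/m; ΣW sinα = 270.6 kN/m
Resisting = 163.1 + 524.2·tan24.0° = 163.1 + 233.4 = 396.5 kN/m
FS = 396.5 / 270.6 = 1.465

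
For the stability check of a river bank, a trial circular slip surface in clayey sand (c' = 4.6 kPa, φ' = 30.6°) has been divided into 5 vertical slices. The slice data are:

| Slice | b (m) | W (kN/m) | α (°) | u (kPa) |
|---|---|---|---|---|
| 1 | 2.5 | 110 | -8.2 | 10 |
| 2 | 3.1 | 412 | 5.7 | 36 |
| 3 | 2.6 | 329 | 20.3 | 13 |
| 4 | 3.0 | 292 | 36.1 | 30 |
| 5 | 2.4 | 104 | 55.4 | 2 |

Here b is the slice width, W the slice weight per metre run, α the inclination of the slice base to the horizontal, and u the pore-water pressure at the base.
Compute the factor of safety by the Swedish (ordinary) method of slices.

FS = 1.42

Ordinary method of slices: FS = Σ[c'·Δl_i + (W_i cosα_i − u_i·Δl_i)·tanφ'] / Σ W_i sinα_i, with Δl_i = b_i / cosα_i.
Slice 1: Δl = 2.5/cos(-8.2°) = 2.526 m; N'_1 = 110·cos(-8.2°) − 10·2.526 = 83.6; c'Δl = 11.62; W sinα = -15.7
Slice 2: Δl = 3.1/cos5.7° = 3.115 m; N'_2 = 412·cos5.7° − 36·3.115 = 297.8; c'Δl = 14.33; W sinα = 40.9
Slice 3: Δl = 2.6/cos20.3° = 2.772 m; N'_3 = 329·cos20.3° − 13·2.772 = 272.5; c'Δl = 12.75; W sinα = 114.1
Slice 4: Δl = 3.0/cos36.1° = 3.713 m; N'_4 = 292·cos36.1° − 30·3.713 = 124.5; c'Δl = 17.08; W sinα = 172.0
Slice 5: Δl = 2.4/cos55.4° = 4.227 m; N'_5 = 104·cos55.4° − 2·4.227 = 50.6; c'Δl = 19.44; W sinα = 85.6
Σc'Δl = 75.2 kN/m; ΣN' = 829.1 kN/m; ΣW sinα = 397.0 kN/m
Resisting = 75.2 + 829.1·tan30.6° = 75.2 + 490.3 = 565.6 kN/m
FS = 565.6 / 397.0 = 1.424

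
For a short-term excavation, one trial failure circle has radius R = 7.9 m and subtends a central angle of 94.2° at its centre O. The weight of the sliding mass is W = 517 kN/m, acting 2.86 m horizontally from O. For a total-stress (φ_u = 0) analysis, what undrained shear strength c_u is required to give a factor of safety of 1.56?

c_u = 22.5 kPa

FS = c_u·L_a·R / (W·d), so c_u = FS·W·d / (L_a·R).
Arc length L_a = R·θ = 7.9·(94.2°·π/180) = 7.9·1.6441 = 12.99 m
c_u = 1.56·517·2.86 / (12.99·7.9) = 2306.6 / 102.61 = 22.48 kPa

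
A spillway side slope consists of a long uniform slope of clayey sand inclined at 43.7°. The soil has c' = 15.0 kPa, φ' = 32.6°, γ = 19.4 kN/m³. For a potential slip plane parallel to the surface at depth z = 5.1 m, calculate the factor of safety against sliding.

FS = 0.97

For an infinite slope with a slip plane parallel to the surface (no pore pressure): FS = [c' + γz cos²β tanφ'] / [γz sinβ cosβ].
γz = 19.4·5.1 = 98.94 kN/m²
Numerator = 15.0 + 98.94·cos²43.7°·tan32.6° = 15.0 + 98.94·0.5227·0.6395 = 48.073 kPa
Denominator = 98.94·sin43.7°·cos43.7° = 98.94·0.6909·0.7230 = 49.419 kPa
FS = 48.073 / 49.419 = 0.973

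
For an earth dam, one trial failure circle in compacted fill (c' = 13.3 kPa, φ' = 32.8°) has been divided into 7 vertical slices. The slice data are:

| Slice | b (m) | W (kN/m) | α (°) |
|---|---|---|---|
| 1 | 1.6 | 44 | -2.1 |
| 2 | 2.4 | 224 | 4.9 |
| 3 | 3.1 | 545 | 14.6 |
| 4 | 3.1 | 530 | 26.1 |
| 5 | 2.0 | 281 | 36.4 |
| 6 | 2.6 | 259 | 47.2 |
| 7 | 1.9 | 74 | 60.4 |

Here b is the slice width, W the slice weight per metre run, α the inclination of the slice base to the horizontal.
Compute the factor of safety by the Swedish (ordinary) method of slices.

FS = 1.70

Ordinary method of slices: FS = Σ[c'·Δl_i + (W_i cosα_i)·tanφ'] / Σ W_i sinα_i, with Δl_i = b_i / cosα_i.
Slice 1: Δl = 1.6/cos(-2.1°) = 1.601 m; N'_1 = 44·cos(-2.1°) = 44.0; c'Δl = 21.29; W sinα = -1.6
Slice 2: Δl = 2.4/cos4.9° = 2.409 m; N'_2 = 224·cos4.9° = 223.2; c'Δl = 32.04; W sinα = 19.1
Slice 3: Δl = 3.1/cos14.6° = 3.203 m; N'_3 = 545·cos14.6° = 527.4; c'Δl = 42.61; W sinα = 137.4
Slice 4: Δl = 3.1/cos26.1° = 3.452 m; N'_4 = 530·cos26.1° = 476.0; c'Δl = 45.91; W sinα = 233.2
Slice 5: Δl = 2.0/cos36.4° = 2.485 m; N'_5 = 281·cos36.4° = 226.2; c'Δl = 33.05; W sinα = 166.8
Slice 6: Δl = 2.6/cos47.2° = 3.827 m; N'_6 = 259·cos47.2° = 176.0; c'Δl = 50.89; W sinα = 190.0
Slice 7: Δl = 1.9/cos60.4° = 3.847 m; N'_7 = 74·cos60.4° = 36.6; c'Δl = 51.16; W sinα = 64.3
Σc'Δl = 277.0 kN/m; ΣN' = 1709.2 kN/m; ΣW sinα = 809.2 kN/m
Resisting = 277.0 + 1709.2·tan32.8° = 277.0 + 1101.5 = 1378.5 kN/m
FS = 1378.5 / 809.2 = 1.703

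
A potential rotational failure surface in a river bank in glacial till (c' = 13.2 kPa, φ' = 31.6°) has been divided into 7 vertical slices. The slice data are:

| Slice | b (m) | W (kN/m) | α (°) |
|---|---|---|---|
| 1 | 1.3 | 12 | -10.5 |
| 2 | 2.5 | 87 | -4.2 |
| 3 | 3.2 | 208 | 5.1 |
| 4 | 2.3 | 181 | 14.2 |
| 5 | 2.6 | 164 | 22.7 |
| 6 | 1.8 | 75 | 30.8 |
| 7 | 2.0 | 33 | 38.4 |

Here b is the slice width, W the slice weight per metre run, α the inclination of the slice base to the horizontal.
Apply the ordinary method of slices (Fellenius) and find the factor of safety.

Ordinary method of slices: FS = Σ[c'·Δl_i + (W_i cosα_i)·tanφ'] / Σ W_i sinα_i, with Δl_i = b_i / cosα_i.
Slice 1: Δl = 1.3/cos(-10.5°) = 1.322 m; N'_1 = 12·cos(-10.5°) = 11.8; c'Δl = 17.45; W sinα = -2.2
Slice 2: Δl = 2.5/cos(-4.2°) = 2.507 m; N'_2 = 87·cos(-4.2°) = 86.8; c'Δl = 33.09; W sinα = -6.4
Slice 3: Δl = 3.2/cos5.1° = 3.213 m; N'_3 = 208·cos5.1° = 207.2; c'Δl = 42.41; W sinα = 18.5
Slice 4: Δl = 2.3/cos14.2° = 2.372 m; N'_4 = 181·cos14.2° = 175.5; c'Δl = 31.32; W sinα = 44.4
Slice 5: Δl = 2.6/cos22.7° = 2.818 m; N'_5 = 164·cos22.7° = 151.3; c'Δl = 37.20; W sinα = 63.3
Slice 6: Δl = 1.8/cos30.8° = 2.096 m; N'_6 = 75·cos30.8° = 64.4; c'Δl = 27.66; W sinα = 38.4
Slice 7: Δl = 2.0/cos38.4° = 2.552 m; N'_7 = 33·cos38.4° = 25.9; c'Δl = 33.69; W sinα = 20.5
Σc'Δl = 222.8 kN/m; ΣN' = 722.8 kN/m; ΣW sinα = 176.5 kN/m
Resisting = 222.8 + 722.8·tan31.6° = 222.8 + 444.7 = 667.5 kN/m
FS = 667.5 / 176.5 = 3.781

FS = 3.78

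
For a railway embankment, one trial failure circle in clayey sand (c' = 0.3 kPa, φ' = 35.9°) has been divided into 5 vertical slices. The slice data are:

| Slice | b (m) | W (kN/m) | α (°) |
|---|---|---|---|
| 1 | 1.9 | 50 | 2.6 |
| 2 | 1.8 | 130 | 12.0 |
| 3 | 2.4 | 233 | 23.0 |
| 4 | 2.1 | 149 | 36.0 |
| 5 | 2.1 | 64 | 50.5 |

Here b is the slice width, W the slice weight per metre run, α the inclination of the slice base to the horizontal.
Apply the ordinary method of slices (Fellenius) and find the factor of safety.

FS = 1.57

Ordinary method of slices: FS = Σ[c'·Δl_i + (W_i cosα_i)·tanφ'] / Σ W_i sinα_i, with Δl_i = b_i / cosα_i.
Slice 1: Δl = 1.9/cos2.6° = 1.902 m; N'_1 = 50·cos2.6° = 49.9; c'Δl = 0.57; W sinα = 2.3
Slice 2: Δl = 1.8/cos12.0° = 1.840 m; N'_2 = 130·cos12.0° = 127.2; c'Δl = 0.55; W sinα = 27.0
Slice 3: Δl = 2.4/cos23.0° = 2.607 m; N'_3 = 233·cos23.0° = 214.5; c'Δl = 0.78; W sinα = 91.0
Slice 4: Δl = 2.1/cos36.0° = 2.596 m; N'_4 = 149·cos36.0° = 120.5; c'Δl = 0.78; W sinα = 87.6
Slice 5: Δl = 2.1/cos50.5° = 3.301 m; N'_5 = 64·cos50.5° = 40.7; c'Δl = 0.99; W sinα = 49.4
Σc'Δl = 3.7 kN/m; ΣN' = 552.8 kN/m; ΣW sinα = 257.3 kN/m
Resisting = 3.7 + 552.8·tan35.9° = 3.7 + 400.2 = 403.9 kN/m
FS = 403.9 / 257.3 = 1.570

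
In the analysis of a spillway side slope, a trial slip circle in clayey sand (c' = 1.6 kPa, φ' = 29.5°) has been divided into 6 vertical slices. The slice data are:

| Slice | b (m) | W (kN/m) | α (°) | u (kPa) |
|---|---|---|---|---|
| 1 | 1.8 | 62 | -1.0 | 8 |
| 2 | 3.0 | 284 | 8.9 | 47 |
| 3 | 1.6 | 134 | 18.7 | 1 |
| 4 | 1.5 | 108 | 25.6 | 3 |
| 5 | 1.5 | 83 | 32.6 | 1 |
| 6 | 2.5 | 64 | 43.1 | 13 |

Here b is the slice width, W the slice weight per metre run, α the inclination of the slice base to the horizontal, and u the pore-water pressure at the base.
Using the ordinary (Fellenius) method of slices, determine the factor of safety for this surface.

Ordinary method of slices: FS = Σ[c'·Δl_i + (W_i cosα_i − u_i·Δl_i)·tanφ'] / Σ W_i sinα_i, with Δl_i = b_i / cosα_i.
Slice 1: Δl = 1.8/cos(-1.0°) = 1.800 m; N'_1 = 62·cos(-1.0°) − 8·1.800 = 47.6; c'Δl = 2.88; W sinα = -1.1
Slice 2: Δl = 3.0/cos8.9° = 3.037 m; N'_2 = 284·cos8.9° − 47·3.037 = 137.9; c'Δl = 4.86; W sinα = 43.9
Slice 3: Δl = 1.6/cos18.7° = 1.689 m; N'_3 = 134·cos18.7° − 1·1.689 = 125.2; c'Δl = 2.70; W sinα = 43.0
Slice 4: Δl = 1.5/cos25.6° = 1.663 m; N'_4 = 108·cos25.6° − 3·1.663 = 92.4; c'Δl = 2.66; W sinα = 46.7
Slice 5: Δl = 1.5/cos32.6° = 1.781 m; N'_5 = 83·cos32.6° − 1·1.781 = 68.1; c'Δl = 2.85; W sinα = 44.7
Slice 6: Δl = 2.5/cos43.1° = 3.424 m; N'_6 = 64·cos43.1° − 13·3.424 = 2.2; c'Δl = 5.48; W sinα = 43.7
Σc'Δl = 21.4 kN/m; ΣN' = 473.5 kN/m; ΣW sinα = 220.9 kN/m
Resisting = 21.4 + 473.5·tan29.5° = 21.4 + 267.9 = 289.3 kN/m
FS = 289.3 / 220.9 = 1.309

FS = 1.31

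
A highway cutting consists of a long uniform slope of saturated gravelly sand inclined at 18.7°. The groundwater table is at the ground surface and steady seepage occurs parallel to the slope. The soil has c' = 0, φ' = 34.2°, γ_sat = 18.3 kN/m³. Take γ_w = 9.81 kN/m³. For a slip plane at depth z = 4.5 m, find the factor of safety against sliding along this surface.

FS = 0.93

With seepage parallel to the slope and the water table at the surface, the effective normal stress on the slip plane uses the buoyant unit weight γ' = γ_sat − γ_w while the driving shear stress uses γ_sat:
FS = [c' + γ' z cos²β tanφ'] / [γ_sat z sinβ cosβ]
(For c' = 0 this reduces to FS = (γ'/γ_sat)·tanφ'/tanβ.)
γ' = 18.3 − 9.81 = 8.49 kN/m³
Numerator = 0.0 + 8.49·4.5·cos²18.7°·tan34.2° = 0.0 + 8.49·4.5·0.8972·0.6796 = 23.295 kPa
Denominator = 18.3·4.5·sin18.7°·cos18.7° = 18.3·4.5·0.3206·0.9472 = 25.009 kPa
FS = 23.295 / 25.009 = 0.931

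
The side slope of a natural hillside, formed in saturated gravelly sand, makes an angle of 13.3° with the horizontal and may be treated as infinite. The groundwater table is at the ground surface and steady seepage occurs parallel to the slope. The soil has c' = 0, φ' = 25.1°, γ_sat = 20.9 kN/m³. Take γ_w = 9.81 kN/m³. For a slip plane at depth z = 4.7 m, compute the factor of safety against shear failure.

With seepage parallel to the slope and the water table at the surface, the effective normal stress on the slip plane uses the buoyant unit weight γ' = γ_sat − γ_w while the driving shear stress uses γ_sat:
FS = [c' + γ' z cos²β tanφ'] / [γ_sat z sinβ cosβ]
(For c' = 0 this reduces to FS = (γ'/γ_sat)·tanφ'/tanβ.)
γ' = 20.9 − 9.81 = 11.09 kN/m³
Numerator = 0.0 + 11.09·4.7·cos²13.3°·tan25.1° = 0.0 + 11.09·4.7·0.9471·0.4684 = 23.124 kPa
Denominator = 20.9·4.7·sin13.3°·cos13.3° = 20.9·4.7·0.2300·0.9732 = 21.992 kPa
FS = 23.124 / 21.992 = 1.051

FS = 1.05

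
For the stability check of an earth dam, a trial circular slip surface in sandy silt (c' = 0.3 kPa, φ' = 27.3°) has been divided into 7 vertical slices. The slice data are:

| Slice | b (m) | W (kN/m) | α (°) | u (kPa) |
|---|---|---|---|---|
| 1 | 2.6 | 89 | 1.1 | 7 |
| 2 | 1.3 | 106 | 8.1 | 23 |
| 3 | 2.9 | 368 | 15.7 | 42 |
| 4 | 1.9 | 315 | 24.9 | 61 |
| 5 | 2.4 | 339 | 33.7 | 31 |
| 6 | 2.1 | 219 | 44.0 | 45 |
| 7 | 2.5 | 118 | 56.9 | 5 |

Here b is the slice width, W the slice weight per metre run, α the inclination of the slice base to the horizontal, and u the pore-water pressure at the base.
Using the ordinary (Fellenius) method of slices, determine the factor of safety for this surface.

Ordinary method of slices: FS = Σ[c'·Δl_i + (W_i cosα_i − u_i·Δl_i)·tanφ'] / Σ W_i sinα_i, with Δl_i = b_i / cosα_i.
Slice 1: Δl = 2.6/cos1.1° = 2.600 m; N'_1 = 89·cos1.1° − 7·2.600 = 70.8; c'Δl = 0.78; W sinα = 1.7
Slice 2: Δl = 1.3/cos8.1° = 1.313 m; N'_2 = 106·cos8.1° − 23·1.313 = 74.7; c'Δl = 0.39; W sinα = 14.9
Slice 3: Δl = 2.9/cos15.7° = 3.012 m; N'_3 = 368·cos15.7° − 42·3.012 = 227.8; c'Δl = 0.90; W sinα = 99.6
Slice 4: Δl = 1.9/cos24.9° = 2.095 m; N'_4 = 315·cos24.9° − 61·2.095 = 157.9; c'Δl = 0.63; W sinα = 132.6
Slice 5: Δl = 2.4/cos33.7° = 2.885 m; N'_5 = 339·cos33.7° − 31·2.885 = 192.6; c'Δl = 0.87; W sinα = 188.1
Slice 6: Δl = 2.1/cos44.0° = 2.919 m; N'_6 = 219·cos44.0° − 45·2.919 = 26.2; c'Δl = 0.88; W sinα = 152.1
Slice 7: Δl = 2.5/cos56.9° = 4.578 m; N'_7 = 118·cos56.9° − 5·4.578 = 41.6; c'Δl = 1.37; W sinα = 98.9
Σc'Δl = 5.8 kN/m; ΣN' = 791.5 kN/m; ΣW sinα = 687.9 kN/m
Resisting = 5.8 + 791.5·tan27.3° = 5.8 + 408.5 = 414.4 kN/m
FS = 414.4 / 687.9 = 0.602

FS = 0.60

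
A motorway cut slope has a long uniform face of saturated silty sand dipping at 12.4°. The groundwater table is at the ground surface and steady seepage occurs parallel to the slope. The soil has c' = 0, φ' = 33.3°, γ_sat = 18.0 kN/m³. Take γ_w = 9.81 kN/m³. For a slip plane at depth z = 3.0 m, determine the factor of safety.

With seepage parallel to the slope and the water table at the surface, the effective normal stress on the slip plane uses the buoyant unit weight γ' = γ_sat − γ_w while the driving shear stress uses γ_sat:
FS = [c' + γ' z cos²β tanφ'] / [γ_sat z sinβ cosβ]
(For c' = 0 this reduces to FS = (γ'/γ_sat)·tanφ'/tanβ.)
γ' = 18.0 − 9.81 = 8.19 kN/m³
Numerator = 0.0 + 8.19·3.0·cos²12.4°·tan33.3° = 0.0 + 8.19·3.0·0.9539·0.6569 = 15.395 kPa
Denominator = 18.0·3.0·sin12.4°·cos12.4° = 18.0·3.0·0.2147·0.9767 = 11.325 kPa
FS = 15.395 / 11.325 = 1.359

FS = 1.36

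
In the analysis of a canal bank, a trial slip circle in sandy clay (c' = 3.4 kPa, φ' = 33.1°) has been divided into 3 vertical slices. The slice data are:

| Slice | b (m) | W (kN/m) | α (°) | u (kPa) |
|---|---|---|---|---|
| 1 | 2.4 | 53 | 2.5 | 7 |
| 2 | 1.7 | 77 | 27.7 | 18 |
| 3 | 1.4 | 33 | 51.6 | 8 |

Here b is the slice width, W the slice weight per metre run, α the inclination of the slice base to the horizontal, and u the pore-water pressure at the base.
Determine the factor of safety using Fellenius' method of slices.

FS = 1.09

Ordinary method of slices: FS = Σ[c'·Δl_i + (W_i cosα_i − u_i·Δl_i)·tanφ'] / Σ W_i sinα_i, with Δl_i = b_i / cosα_i.
Slice 1: Δl = 2.4/cos2.5° = 2.402 m; N'_1 = 53·cos2.5° − 7·2.402 = 36.1; c'Δl = 8.17; W sinα = 2.3
Slice 2: Δl = 1.7/cos27.7° = 1.920 m; N'_2 = 77·cos27.7° − 18·1.920 = 33.6; c'Δl = 6.53; W sinα = 35.8
Slice 3: Δl = 1.4/cos51.6° = 2.254 m; N'_3 = 33·cos51.6° − 8·2.254 = 2.5; c'Δl = 7.66; W sinα = 25.9
Σc'Δl = 22.4 kN/m; ΣN' = 72.2 kN/m; ΣW sinα = 64.0 kN/m
Resisting = 22.4 + 72.2·tan33.1° = 22.4 + 47.1 = 69.4 kN/m
FS = 69.4 / 64.0 = 1.085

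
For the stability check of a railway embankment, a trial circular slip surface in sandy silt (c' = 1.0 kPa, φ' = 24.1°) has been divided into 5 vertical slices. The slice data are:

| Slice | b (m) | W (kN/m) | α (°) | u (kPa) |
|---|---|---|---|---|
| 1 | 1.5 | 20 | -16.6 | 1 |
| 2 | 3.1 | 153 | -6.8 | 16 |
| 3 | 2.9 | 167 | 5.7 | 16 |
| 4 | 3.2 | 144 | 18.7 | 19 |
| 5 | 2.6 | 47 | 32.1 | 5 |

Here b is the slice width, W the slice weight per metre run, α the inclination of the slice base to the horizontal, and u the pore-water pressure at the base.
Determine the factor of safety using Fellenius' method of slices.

FS = 2.57

Ordinary method of slices: FS = Σ[c'·Δl_i + (W_i cosα_i − u_i·Δl_i)·tanφ'] / Σ W_i sinα_i, with Δl_i = b_i / cosα_i.
Slice 1: Δl = 1.5/cos(-16.6°) = 1.565 m; N'_1 = 20·cos(-16.6°) − 1·1.565 = 17.6; c'Δl = 1.57; W sinα = -5.7
Slice 2: Δl = 3.1/cos(-6.8°) = 3.122 m; N'_2 = 153·cos(-6.8°) − 16·3.122 = 102.0; c'Δl = 3.12; W sinα = -18.1
Slice 3: Δl = 2.9/cos5.7° = 2.914 m; N'_3 = 167·cos5.7° − 16·2.914 = 119.5; c'Δl = 2.91; W sinα = 16.6
Slice 4: Δl = 3.2/cos18.7° = 3.378 m; N'_4 = 144·cos18.7° − 19·3.378 = 72.2; c'Δl = 3.38; W sinα = 46.2
Slice 5: Δl = 2.6/cos32.1° = 3.069 m; N'_5 = 47·cos32.1° − 5·3.069 = 24.5; c'Δl = 3.07; W sinα = 25.0
Σc'Δl = 14.0 kN/m; ΣN' = 335.8 kN/m; ΣW sinα = 63.9 kN/m
Resisting = 14.0 + 335.8·tan24.1° = 14.0 + 150.2 = 164.3 kN/m
FS = 164.3 / 63.9 = 2.571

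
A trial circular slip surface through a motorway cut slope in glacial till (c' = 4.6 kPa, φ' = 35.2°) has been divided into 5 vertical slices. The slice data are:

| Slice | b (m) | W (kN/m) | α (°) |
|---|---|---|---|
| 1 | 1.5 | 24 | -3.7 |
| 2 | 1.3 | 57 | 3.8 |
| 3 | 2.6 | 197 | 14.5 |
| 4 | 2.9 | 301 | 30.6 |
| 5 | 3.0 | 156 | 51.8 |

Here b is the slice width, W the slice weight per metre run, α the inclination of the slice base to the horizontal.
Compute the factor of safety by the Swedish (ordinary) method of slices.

FS = 1.54

Ordinary method of slices: FS = Σ[c'·Δl_i + (W_i cosα_i)·tanφ'] / Σ W_i sinα_i, with Δl_i = b_i / cosα_i.
Slice 1: Δl = 1.5/cos(-3.7°) = 1.503 m; N'_1 = 24·cos(-3.7°) = 23.9; c'Δl = 6.91; W sinα = -1.5
Slice 2: Δl = 1.3/cos3.8° = 1.303 m; N'_2 = 57·cos3.8° = 56.9; c'Δl = 5.99; W sinα = 3.8
Slice 3: Δl = 2.6/cos14.5° = 2.686 m; N'_3 = 197·cos14.5° = 190.7; c'Δl = 12.35; W sinα = 49.3
Slice 4: Δl = 2.9/cos30.6° = 3.369 m; N'_4 = 301·cos30.6° = 259.1; c'Δl = 15.50; W sinα = 153.2
Slice 5: Δl = 3.0/cos51.8° = 4.851 m; N'_5 = 156·cos51.8° = 96.5; c'Δl = 22.32; W sinα = 122.6
Σc'Δl = 63.1 kN/m; ΣN' = 627.1 kN/m; ΣW sinα = 327.4 kN/m
Resisting = 63.1 + 627.1·tan35.2° = 63.1 + 442.4 = 505.4 kN/m
FS = 505.4 / 327.4 = 1.544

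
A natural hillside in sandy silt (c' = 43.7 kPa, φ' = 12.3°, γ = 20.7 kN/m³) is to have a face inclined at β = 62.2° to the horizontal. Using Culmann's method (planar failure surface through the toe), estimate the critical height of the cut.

Culmann's analysis gives the critical failure plane at α_cr = (β + φ')/2 = (62.2 + 12.3)/2 = 37.2°, and the critical height
H_c = (4c'/γ) · sinβ cosφ' / [1 − cos(β − φ')]
    = (4·43.7/20.7) · sin62.2°·cos12.3° / [1 − cos(49.9°)]
    = 8.444 · 0.8846·0.9770 / [1 − 0.6441]
    = 8.444 · 0.8643 / 0.3559
    = 20.51 m

H_c = 20.51 m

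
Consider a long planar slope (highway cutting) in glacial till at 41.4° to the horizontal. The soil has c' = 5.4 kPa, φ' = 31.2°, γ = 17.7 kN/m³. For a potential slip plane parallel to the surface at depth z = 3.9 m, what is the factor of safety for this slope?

FS = 0.84

For an infinite slope with a slip plane parallel to the surface (no pore pressure): FS = [c' + γz cos²β tanφ'] / [γz sinβ cosβ].
γz = 17.7·3.9 = 69.03 kN/m²
Numerator = 5.4 + 69.03·cos²41.4°·tan31.2° = 5.4 + 69.03·0.5627·0.6056 = 28.923 kPa
Denominator = 69.03·sin41.4°·cos41.4° = 69.03·0.6613·0.7501 = 34.243 kPa
FS = 28.923 / 34.243 = 0.845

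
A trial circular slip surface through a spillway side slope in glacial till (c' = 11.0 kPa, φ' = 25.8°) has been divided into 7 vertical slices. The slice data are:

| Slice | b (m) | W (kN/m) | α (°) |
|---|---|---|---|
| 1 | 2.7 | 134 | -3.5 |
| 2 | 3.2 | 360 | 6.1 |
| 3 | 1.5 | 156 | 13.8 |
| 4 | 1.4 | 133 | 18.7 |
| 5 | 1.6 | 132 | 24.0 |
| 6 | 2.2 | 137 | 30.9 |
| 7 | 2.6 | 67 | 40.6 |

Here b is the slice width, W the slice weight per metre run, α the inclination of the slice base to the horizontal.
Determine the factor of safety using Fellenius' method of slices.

Ordinary method of slices: FS = Σ[c'·Δl_i + (W_i cosα_i)·tanφ'] / Σ W_i sinα_i, with Δl_i = b_i / cosα_i.
Slice 1: Δl = 2.7/cos(-3.5°) = 2.705 m; N'_1 = 134·cos(-3.5°) = 133.8; c'Δl = 29.76; W sinα = -8.2
Slice 2: Δl = 3.2/cos6.1° = 3.218 m; N'_2 = 360·cos6.1° = 358.0; c'Δl = 35.40; W sinα = 38.3
Slice 3: Δl = 1.5/cos13.8° = 1.545 m; N'_3 = 156·cos13.8° = 151.5; c'Δl = 16.99; W sinα = 37.2
Slice 4: Δl = 1.4/cos18.7° = 1.478 m; N'_4 = 133·cos18.7° = 126.0; c'Δl = 16.26; W sinα = 42.6
Slice 5: Δl = 1.6/cos24.0° = 1.751 m; N'_5 = 132·cos24.0° = 120.6; c'Δl = 19.27; W sinα = 53.7
Slice 6: Δl = 2.2/cos30.9° = 2.564 m; N'_6 = 137·cos30.9° = 117.6; c'Δl = 28.20; W sinα = 70.4
Slice 7: Δl = 2.6/cos40.6° = 3.424 m; N'_7 = 67·cos40.6° = 50.9; c'Δl = 37.67; W sinα = 43.6
Σc'Δl = 183.5 kN/m; ΣN' = 1058.2 kN/m; ΣW sinα = 277.6 kN/m
Resisting = 183.5 + 1058.2·tan25.8° = 183.5 + 511.6 = 695.1 kN/m
FS = 695.1 / 277.6 = 2.504

FS = 2.50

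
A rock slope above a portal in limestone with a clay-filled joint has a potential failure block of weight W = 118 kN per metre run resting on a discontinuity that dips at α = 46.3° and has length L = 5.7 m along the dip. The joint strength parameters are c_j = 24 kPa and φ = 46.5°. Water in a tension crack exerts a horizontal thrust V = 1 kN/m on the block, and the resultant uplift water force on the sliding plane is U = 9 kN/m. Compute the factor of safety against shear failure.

FS = 2.47

Resolving the block weight along and normal to the plane and applying the Mohr–Coulomb strength on the joint:
N' = W cosα − U − V sinα = 118·cos46.3° − 9 − 1·sin46.3° = 71.8 kN/m
Driving force T = W sinα + V cosα = 118·sin46.3° + 1·cos46.3° = 86.0 kN/m
Resisting force R = c_j·L + N'·tanφ = 24·5.7 + 71.8·tan46.5° = 136.8 + 75.7 = 212.5 kN/m
FS = R / T = 212.5 / 86.0 = 2.470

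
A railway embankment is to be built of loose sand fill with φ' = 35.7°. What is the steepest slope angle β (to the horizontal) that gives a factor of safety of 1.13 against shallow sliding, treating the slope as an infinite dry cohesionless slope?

β = 32.5°

For an infinite dry cohesionless slope FS = tanφ'/tanβ, so tanβ = tanφ' / FS.
tanβ = tan35.7° / 1.13 = 0.7186 / 1.13 = 0.6359
β = arctan(0.6359) = 32.45°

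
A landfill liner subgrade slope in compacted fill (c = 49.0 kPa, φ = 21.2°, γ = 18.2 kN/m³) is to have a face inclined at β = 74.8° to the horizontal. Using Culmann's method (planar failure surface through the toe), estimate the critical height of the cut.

H_c = 23.83 m

Culmann's analysis gives the critical failure plane at α_cr = (β + φ)/2 = (74.8 + 21.2)/2 = 48.0°, and the critical height
H_c = (4c/γ) · sinβ cosφ / [1 − cos(β − φ)]
    = (4·49.0/18.2) · sin74.8°·cos21.2° / [1 − cos(53.6°)]
    = 10.769 · 0.9650·0.9323 / [1 − 0.5934]
    = 10.769 · 0.8997 / 0.4066
    = 23.83 m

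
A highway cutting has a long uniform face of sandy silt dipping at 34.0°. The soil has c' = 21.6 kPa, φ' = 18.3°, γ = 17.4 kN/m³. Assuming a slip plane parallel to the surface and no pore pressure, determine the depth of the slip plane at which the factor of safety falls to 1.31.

z = 3.27 m

Setting FS = 1.31 in FS = [c' + γz cos²β tanφ'] / [γz sinβ cosβ] and solving for z:
z = c' / [γ cosβ (FS·sinβ − cosβ·tanφ')]
  = 21.6 / [17.4·cos34.0°·(1.31·sin34.0° − cos34.0°·tan18.3°)]
  = 21.6 / [17.4·0.8290·(1.31·0.5592 − 0.8290·0.3307)]
  = 21.6 / 6.6120 = 3.267 m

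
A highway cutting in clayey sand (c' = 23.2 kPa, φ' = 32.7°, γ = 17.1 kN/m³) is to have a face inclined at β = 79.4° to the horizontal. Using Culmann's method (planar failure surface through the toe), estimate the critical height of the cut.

Culmann's analysis gives the critical failure plane at α_cr = (β + φ')/2 = (79.4 + 32.7)/2 = 56.1°, and the critical height
H_c = (4c'/γ) · sinβ cosφ' / [1 − cos(β − φ')]
    = (4·23.2/17.1) · sin79.4°·cos32.7° / [1 − cos(46.7°)]
    = 5.427 · 0.9829·0.8415 / [1 − 0.6858]
    = 5.427 · 0.8272 / 0.3142
    = 14.29 m

H_c = 14.29 m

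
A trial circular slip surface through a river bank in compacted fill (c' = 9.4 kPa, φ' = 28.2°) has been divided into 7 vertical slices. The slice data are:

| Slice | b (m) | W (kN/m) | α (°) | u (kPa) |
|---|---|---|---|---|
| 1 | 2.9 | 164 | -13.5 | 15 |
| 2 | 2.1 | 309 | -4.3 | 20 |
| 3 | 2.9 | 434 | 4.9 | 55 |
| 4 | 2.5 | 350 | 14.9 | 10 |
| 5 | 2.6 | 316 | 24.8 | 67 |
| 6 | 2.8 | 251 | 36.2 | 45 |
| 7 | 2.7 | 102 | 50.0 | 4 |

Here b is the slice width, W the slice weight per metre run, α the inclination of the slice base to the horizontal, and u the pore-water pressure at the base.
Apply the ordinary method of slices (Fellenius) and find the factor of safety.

Ordinary method of slices: FS = Σ[c'·Δl_i + (W_i cosα_i − u_i·Δl_i)·tanφ'] / Σ W_i sinα_i, with Δl_i = b_i / cosα_i.
Slice 1: Δl = 2.9/cos(-13.5°) = 2.982 m; N'_1 = 164·cos(-13.5°) − 15·2.982 = 114.7; c'Δl = 28.03; W sinα = -38.3
Slice 2: Δl = 2.1/cos(-4.3°) = 2.106 m; N'_2 = 309·cos(-4.3°) − 20·2.106 = 266.0; c'Δl = 19.80; W sinα = -23.2
Slice 3: Δl = 2.9/cos4.9° = 2.911 m; N'_3 = 434·cos4.9° − 55·2.911 = 272.3; c'Δl = 27.36; W sinα = 37.1
Slice 4: Δl = 2.5/cos14.9° = 2.587 m; N'_4 = 350·cos14.9° − 10·2.587 = 312.4; c'Δl = 24.32; W sinα = 90.0
Slice 5: Δl = 2.6/cos24.8° = 2.864 m; N'_5 = 316·cos24.8° − 67·2.864 = 95.0; c'Δl = 26.92; W sinα = 132.5
Slice 6: Δl = 2.8/cos36.2° = 3.470 m; N'_6 = 251·cos36.2° − 45·3.470 = 46.4; c'Δl = 32.62; W sinα = 148.2
Slice 7: Δl = 2.7/cos50.0° = 4.200 m; N'_7 = 102·cos50.0° − 4·4.200 = 48.8; c'Δl = 39.48; W sinα = 78.1
Σc'Δl = 198.5 kN/m; ΣN' = 1155.6 kN/m; ΣW sinα = 424.5 kN/m
Resisting = 198.5 + 1155.6·tan28.2° = 198.5 + 619.6 = 818.1 kN/m
FS = 818.1 / 424.5 = 1.927

FS = 1.93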